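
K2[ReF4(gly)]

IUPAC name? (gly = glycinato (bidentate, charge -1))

The 2 potassium counter-ions carry a total charge of +2, so each complex ion is 2−.
Ligand charges: 4×fluoro (-1 each), 1×glycinato (-1 each); total -5. So Re + (-5) = 2−, giving Re = +3.
Ligands are named alphabetically: fluoro before glycinato.
The complex ion is anionic, so rhenium takes the -ate form rhenate(III).

potassium tetrafluoro(glycinato)rhenate(III)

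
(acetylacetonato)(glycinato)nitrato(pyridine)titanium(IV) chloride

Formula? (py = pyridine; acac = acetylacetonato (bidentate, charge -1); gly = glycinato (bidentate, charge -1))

[Ti(acac)(gly)(NO3)(py)]Cl

Ligands: 1 pyridine (py, neutral), 1 acetylacetonato (acac, -1), 1 nitrato (NO3, -1), 1 glycinato (gly, -1). Ligand charge sum = -3.
With Ti in oxidation state +4, the complex ion is [Ti...]^1+.
Charge balance with chloride (-1) requires 1 complex ion per 1 chloride.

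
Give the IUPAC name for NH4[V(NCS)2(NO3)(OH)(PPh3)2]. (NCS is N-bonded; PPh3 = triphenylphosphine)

ammonium hydroxodiisothiocyanatonitratobis(triphenylphosphine)vanadate(III)

The 1 ammonium counter-ion carries a total charge of +1, so each complex ion is 1−.
Ligand charges: 2×isothiocyanato (-1 each), 1×hydroxo (-1 each), 1×nitrato (-1 each), 2×triphenylphosphine (neutral); total -4. So V + (-4) = 1−, giving V = +3.
Ligands are named alphabetically: hydroxo before isothiocyanato before nitrato before triphenylphosphine.
The complex ion is anionic, so vanadium takes the -ate form vanadate(III).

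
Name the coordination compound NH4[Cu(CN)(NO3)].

ammonium cyanonitratocuprate(I)

The 1 ammonium counter-ion carries a total charge of +1, so each complex ion is 1−.
Ligand charges: 1×cyano (-1 each), 1×nitrato (-1 each); total -2. So Cu + (-2) = 1−, giving Cu = +1.
Ligands are named alphabetically: cyano before nitrato.
The complex ion is anionic, so copper takes the -ate form cuprate(I).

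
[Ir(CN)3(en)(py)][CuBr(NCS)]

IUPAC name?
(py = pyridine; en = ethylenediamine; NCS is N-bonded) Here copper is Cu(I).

tricyano(ethylenediamine)(pyridine)iridium(IV) bromoisothiocyanatocuprate(I)

Both ions are complex: the cation is named first with the plain metal name, the anion second with the -ate form; each ion's ligands are alphabetised independently.
Cu is given as +1; the anion's ligand charges sum to -2, so the complex anion is 1−.
A 1:1 salt means the cation carries the equal and opposite charge, 1+.
Cation: ligand charges sum to -3; for the ion to be 1+, Ir = +4.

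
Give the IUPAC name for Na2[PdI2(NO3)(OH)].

sodium hydroxodiiodonitratopalladate(II)

The 2 sodium counter-ions carry a total charge of +2, so each complex ion is 2−.
Ligand charges: 2×iodo (-1 each), 1×hydroxo (-1 each), 1×nitrato (-1 each); total -4. So Pd + (-4) = 2−, giving Pd = +2.
Ligands are named alphabetically: hydroxo before iodo before nitrato.
The complex ion is anionic, so palladium takes the -ate form palladate(II).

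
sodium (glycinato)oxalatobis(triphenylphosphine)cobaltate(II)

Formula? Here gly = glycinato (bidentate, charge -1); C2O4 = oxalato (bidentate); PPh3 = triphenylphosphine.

Ligands: 1 glycinato (gly, -1), 1 oxalato (C2O4, -2), 2 triphenylphosphine (PPh3, neutral). Ligand charge sum = -3.
With Co in oxidation state +2, the complex ion is [Co...]^1−.
Charge balance with sodium (+1) requires 1 complex ion per 1 sodium.

Na[Co(C2O4)(gly)(PPh3)2]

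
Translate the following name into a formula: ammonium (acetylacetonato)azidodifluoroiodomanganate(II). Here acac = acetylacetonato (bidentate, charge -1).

Ligands: 1 azido (N3, -1), 1 acetylacetonato (acac, -1), 2 fluoro (F, -1), 1 iodo (I, -1). Ligand charge sum = -5.
With Mn in oxidation state +2, the complex ion is [Mn...]^3−.
Charge balance with ammonium (+1) requires 1 complex ion per 3 ammonium.

(NH4)3[Mn(acac)F2I(N3)]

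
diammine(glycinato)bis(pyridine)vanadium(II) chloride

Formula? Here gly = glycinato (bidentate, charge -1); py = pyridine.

Ligands: 2 ammine (NH3, neutral), 1 glycinato (gly, -1), 2 pyridine (py, neutral). Ligand charge sum = -1.
With V in oxidation state +2, the complex ion is [V...]^1+.
Charge balance with chloride (-1) requires 1 complex ion per 1 chloride.

[V(gly)(NH3)2(py)2]Cl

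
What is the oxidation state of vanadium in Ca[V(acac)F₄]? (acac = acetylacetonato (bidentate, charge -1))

+3

1 calcium outside the brackets (+2 each) → the complex ion is 2−.
Ligand charges: 4×F = -4; 1×acac = -1; sum -5.
V + (-5) = 2− ⇒ V is +3.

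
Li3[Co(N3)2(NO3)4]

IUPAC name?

lithium diazidotetranitratocobaltate(III)

The 3 lithium counter-ions carry a total charge of +3, so each complex ion is 3−.
Ligand charges: 2×azido (-1 each), 4×nitrato (-1 each); total -6. So Co + (-6) = 3−, giving Co = +3.
Ligands are named alphabetically: azido before nitrato.
The complex ion is anionic, so cobalt takes the -ate form cobaltate(III).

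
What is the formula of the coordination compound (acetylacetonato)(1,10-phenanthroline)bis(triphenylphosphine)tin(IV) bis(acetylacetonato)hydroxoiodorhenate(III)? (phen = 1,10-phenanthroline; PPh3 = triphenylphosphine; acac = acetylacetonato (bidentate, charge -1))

[Sn(acac)(phen)(PPh3)2][Re(acac)2I(OH)]3

Cation [Sn…]: ligand charges -1, Sn(IV) ⇒ ion charge 3+.
Anion [Re…]: ligand charges -4, Re(III) ⇒ ion charge 1−.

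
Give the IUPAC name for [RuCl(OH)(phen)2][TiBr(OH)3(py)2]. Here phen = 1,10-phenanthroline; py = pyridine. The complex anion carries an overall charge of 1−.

Both ions are complex: the cation is named first with the plain metal name, the anion second with the -ate form; each ion's ligands are alphabetised independently.
The complex anion is given as 1−; its ligand charges sum to -4, so Ti = +3.
A 1:1 salt means the cation carries the equal and opposite charge, 1+.
Cation: ligand charges sum to -2; for the ion to be 1+, Ru = +3.

chlorohydroxobis(1,10-phenanthroline)ruthenium(III) bromotrihydroxobis(pyridine)titanate(III)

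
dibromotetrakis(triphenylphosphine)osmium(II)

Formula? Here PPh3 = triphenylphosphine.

[OsBr2(PPh3)4]

Ligands: 4 triphenylphosphine (PPh3, neutral), 2 bromo (Br, -1). Ligand charge sum = -2.
With Os in oxidation state +2, the complex ion is [Os...].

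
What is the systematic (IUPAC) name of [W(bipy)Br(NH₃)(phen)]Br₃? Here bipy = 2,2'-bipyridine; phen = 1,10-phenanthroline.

The 3 bromide counter-ions carry a total charge of -3, so each complex ion is 3+.
Ligand charges: 1×2,2'-bipyridine (neutral), 1×bromo (-1 each), 1×1,10-phenanthroline (neutral), 1×ammine (neutral); total -1. So W + (-1) = 3+, giving W = +4.
Ligands are named alphabetically: ammine before bipyridine before bromo before phenanthroline.

ammine(2,2'-bipyridine)bromo(1,10-phenanthroline)tungsten(IV) bromide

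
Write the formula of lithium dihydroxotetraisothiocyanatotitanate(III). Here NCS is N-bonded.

Ligands: 4 isothiocyanato (NCS, -1), 2 hydroxo (OH, -1). Ligand charge sum = -6.
Charge balance with lithium (+1) requires 1 complex ion per 3 lithium.

Li3[Ti(NCS)4(OH)2]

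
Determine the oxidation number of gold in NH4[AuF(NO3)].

+1

1 ammonium outside the brackets (+1 each) → the complex ion is 1−.
Ligand charges: 1×F = -1; 1×NO3 = -1; sum -2.
Au + (-2) = 1− ⇒ Au is +1.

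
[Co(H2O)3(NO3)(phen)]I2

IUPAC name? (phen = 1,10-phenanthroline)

triaquanitrato(1,10-phenanthroline)cobalt(III) iodide

The 2 iodide counter-ions carry a total charge of -2, so each complex ion is 2+.
Ligand charges: 1×1,10-phenanthroline (neutral), 1×nitrato (-1 each), 3×aqua (neutral); total -1. So Co + (-1) = 2+, giving Co = +3.
Ligands are named alphabetically: aqua before nitrato before phenanthroline.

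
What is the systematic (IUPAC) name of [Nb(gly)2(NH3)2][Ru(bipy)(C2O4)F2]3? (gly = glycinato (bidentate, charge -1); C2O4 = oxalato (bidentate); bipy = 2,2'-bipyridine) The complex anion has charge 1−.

Both ions are complex: the cation is named first with the plain metal name, the anion second with the -ate form; each ion's ligands are alphabetised independently.
The complex anion is given as 1−; its ligand charges sum to -4, so Ru = +3.
With 3 anions per cation, the cation must be 3×1 = 3+.
Cation: ligand charges sum to -2; for the ion to be 3+, Nb = +5.

diamminebis(glycinato)niobium(V) (2,2'-bipyridine)difluorooxalatoruthenate(III)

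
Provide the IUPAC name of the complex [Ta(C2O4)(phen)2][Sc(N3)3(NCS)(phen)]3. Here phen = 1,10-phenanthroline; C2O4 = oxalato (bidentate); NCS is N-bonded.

Scandium is always +3 in its complexes; the anion's ligand charges sum to -4, so the complex anion is 1−.
With 3 anions per cation, the cation must be 3×1 = 3+.
Cation: ligand charges sum to -2; for the ion to be 3+, Ta = +5.

oxalatobis(1,10-phenanthroline)tantalum(V) triazidoisothiocyanato(1,10-phenanthroline)scandate(III)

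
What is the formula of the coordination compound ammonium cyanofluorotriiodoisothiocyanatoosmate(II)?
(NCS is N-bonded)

(NH4)4[Os(CN)FI3(NCS)]

Ligands: 1 cyano (CN, -1), 1 fluoro (F, -1), 1 isothiocyanato (NCS, -1), 3 iodo (I, -1). Ligand charge sum = -6.
With Os in oxidation state +2, the complex ion is [Os...]^4−.
Charge balance with ammonium (+1) requires 1 complex ion per 4 ammonium.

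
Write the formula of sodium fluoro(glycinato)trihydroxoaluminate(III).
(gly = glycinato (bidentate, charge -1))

Na2[AlF(gly)(OH)3]

Ligands: 1 fluoro (F, -1), 1 glycinato (gly, -1), 3 hydroxo (OH, -1). Ligand charge sum = -5.
With Al in oxidation state +3, the complex ion is [Al...]^2−.
Charge balance with sodium (+1) requires 1 complex ion per 2 sodium.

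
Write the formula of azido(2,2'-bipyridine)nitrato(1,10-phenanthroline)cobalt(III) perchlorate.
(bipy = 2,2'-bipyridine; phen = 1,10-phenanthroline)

Ligands: 1 2,2'-bipyridine (bipy, neutral), 1 nitrato (NO3, -1), 1 azido (N3, -1), 1 1,10-phenanthroline (phen, neutral). Ligand charge sum = -2.
Charge balance with perchlorate (-1) requires 1 complex ion per 1 perchlorate.

[Co(bipy)(N3)(NO3)(phen)]ClO4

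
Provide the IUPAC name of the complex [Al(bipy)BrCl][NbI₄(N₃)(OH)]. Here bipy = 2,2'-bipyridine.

Aluminium is always +3 in its complexes; the cation's ligand charges sum to -2, so the complex cation is 1+.
A 1:1 salt means the anion carries the equal and opposite charge, 1−.
Anion: ligand charges sum to -6; for the ion to be 1−, Nb = +5.

(2,2'-bipyridine)bromochloroaluminium(III) azidohydroxotetraiodoniobate(V)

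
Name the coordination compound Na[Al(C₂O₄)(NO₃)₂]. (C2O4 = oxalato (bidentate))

sodium dinitratooxalatoaluminate(III)

The 1 sodium counter-ion carries a total charge of +1, so each complex ion is 1−.
Ligand charges: 2×nitrato (-1 each), 1×oxalato (-2 each); total -4. So Al + (-4) = 1−, giving Al = +3.
The complex ion is anionic, so aluminium takes the -ate form aluminate(III).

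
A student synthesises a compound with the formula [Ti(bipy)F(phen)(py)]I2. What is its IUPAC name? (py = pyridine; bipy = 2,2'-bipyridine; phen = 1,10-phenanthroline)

(2,2'-bipyridine)fluoro(1,10-phenanthroline)(pyridine)titanium(III) iodide

The 2 iodide counter-ions carry a total charge of -2, so each complex ion is 2+.
Ligand charges: 1×pyridine (neutral), 1×fluoro (-1 each), 1×2,2'-bipyridine (neutral), 1×1,10-phenanthroline (neutral); total -1. So Ti + (-1) = 2+, giving Ti = +3.
Ligands are named alphabetically: bipyridine before fluoro before phenanthroline before pyridine.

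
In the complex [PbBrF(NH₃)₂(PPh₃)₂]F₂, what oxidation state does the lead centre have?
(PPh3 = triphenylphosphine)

2 fluoride outside the brackets (-1 each) → the complex ion is 2+.
Ligand charges: 1×Br = -1; 1×F = -1; 2×PPh3 neutral; 2×NH3 neutral; sum -2.
Pb + (-2) = 2+ ⇒ Pb is +4.

+4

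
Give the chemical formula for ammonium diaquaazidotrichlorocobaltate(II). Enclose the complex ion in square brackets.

(NH4)2[CoCl3(H2O)2(N3)]

Ligands: 3 chloro (Cl, -1), 1 azido (N3, -1), 2 aqua (H2O, neutral). Ligand charge sum = -4.
Charge balance with ammonium (+1) requires 1 complex ion per 2 ammonium.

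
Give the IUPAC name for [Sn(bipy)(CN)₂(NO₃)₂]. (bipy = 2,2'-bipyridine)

(2,2'-bipyridine)dicyanodinitratotin(IV)

There is no counter-ion, so the complex is neutral overall.
Ligand charges: 2×nitrato (-1 each), 1×2,2'-bipyridine (neutral), 2×cyano (-1 each); total -4. So Sn + (-4) = 0, giving Sn = +4.
Ligands are named alphabetically: bipyridine before cyano before nitrato.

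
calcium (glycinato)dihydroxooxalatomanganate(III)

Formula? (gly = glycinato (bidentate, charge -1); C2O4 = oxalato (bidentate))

Ligands: 1 glycinato (gly, -1), 1 oxalato (C2O4, -2), 2 hydroxo (OH, -1). Ligand charge sum = -5.
Charge balance with calcium (+2) requires 1 complex ion per 1 calcium.

Ca[Mn(C2O4)(gly)(OH)2]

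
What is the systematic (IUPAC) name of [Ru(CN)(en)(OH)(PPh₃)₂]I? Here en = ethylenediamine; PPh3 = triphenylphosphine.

The 1 iodide counter-ion carries a total charge of -1, so each complex ion is 1+.
Ligand charges: 1×ethylenediamine (neutral), 2×triphenylphosphine (neutral), 1×hydroxo (-1 each), 1×cyano (-1 each); total -2. So Ru + (-2) = 1+, giving Ru = +3.
Ligands are named alphabetically: cyano before ethylenediamine before hydroxo before triphenylphosphine.

cyano(ethylenediamine)hydroxobis(triphenylphosphine)ruthenium(III) iodide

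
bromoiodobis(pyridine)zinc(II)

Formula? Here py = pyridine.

Ligands: 1 bromo (Br, -1), 2 pyridine (py, neutral), 1 iodo (I, -1). Ligand charge sum = -2.
With Zn in oxidation state +2, the complex ion is [Zn...].

[ZnBrI(py)2]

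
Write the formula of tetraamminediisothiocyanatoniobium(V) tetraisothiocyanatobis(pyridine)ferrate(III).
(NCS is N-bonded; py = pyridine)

Cation [Nb…]: ligand charges -2, Nb(V) ⇒ ion charge 3+.
Anion [Fe…]: ligand charges -4, Fe(III) ⇒ ion charge 1−.

[Nb(NCS)2(NH3)4][Fe(NCS)4(py)2]3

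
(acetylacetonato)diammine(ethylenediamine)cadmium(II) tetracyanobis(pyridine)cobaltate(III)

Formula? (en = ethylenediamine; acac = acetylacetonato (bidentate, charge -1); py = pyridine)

[Cd(acac)(en)(NH3)2][Co(CN)4(py)2]

Cation [Cd…]: ligand charges -1, Cd(II) ⇒ ion charge 1+.
Anion [Co…]: ligand charges -4, Co(III) ⇒ ion charge 1−.
One 1+ cation balances one 1− anion.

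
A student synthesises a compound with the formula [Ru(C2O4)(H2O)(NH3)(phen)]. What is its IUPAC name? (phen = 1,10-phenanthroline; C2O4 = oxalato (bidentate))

There is no counter-ion, so the complex is neutral overall.
Ligand charges: 1×aqua (neutral), 1×1,10-phenanthroline (neutral), 1×oxalato (-2 each), 1×ammine (neutral); total -2. So Ru + (-2) = 0, giving Ru = +2.
Ligands are named alphabetically: ammine before aqua before oxalato before phenanthroline.

ammineaquaoxalato(1,10-phenanthroline)ruthenium(II)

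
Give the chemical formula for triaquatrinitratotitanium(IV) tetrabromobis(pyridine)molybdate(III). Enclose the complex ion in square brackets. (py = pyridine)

[Ti(H2O)3(NO3)3][MoBr4(py)2]

Cation [Ti…]: ligand charges -3, Ti(IV) ⇒ ion charge 1+.
Anion [Mo…]: ligand charges -4, Mo(III) ⇒ ion charge 1−.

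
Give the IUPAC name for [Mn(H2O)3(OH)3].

triaquatrihydroxomanganese(III)

There is no counter-ion, so the complex is neutral overall.
Ligand charges: 3×aqua (neutral), 3×hydroxo (-1 each); total -3. So Mn + (-3) = 0, giving Mn = +3.
Ligands are named alphabetically: aqua before hydroxo.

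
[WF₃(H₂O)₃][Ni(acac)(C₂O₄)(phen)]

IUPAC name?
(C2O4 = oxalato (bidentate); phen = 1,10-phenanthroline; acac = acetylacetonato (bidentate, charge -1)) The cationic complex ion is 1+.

triaquatrifluorotungsten(IV) (acetylacetonato)oxalato(1,10-phenanthroline)nickelate(II)

The complex cation is given as 1+; its ligand charges sum to -3, so W = +4.
A 1:1 salt means the anion carries the equal and opposite charge, 1−.
Anion: ligand charges sum to -3; for the ion to be 1−, Ni = +2.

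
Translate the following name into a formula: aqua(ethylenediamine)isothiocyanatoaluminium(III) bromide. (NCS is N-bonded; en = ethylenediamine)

Ligands: 1 isothiocyanato (NCS, -1), 1 ethylenediamine (en, neutral), 1 aqua (H2O, neutral). Ligand charge sum = -1.
Charge balance with bromide (-1) requires 1 complex ion per 2 bromide.

[Al(en)(H2O)(NCS)]Br2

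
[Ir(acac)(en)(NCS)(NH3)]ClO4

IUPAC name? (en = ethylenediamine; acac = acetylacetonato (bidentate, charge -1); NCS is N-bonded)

The 1 perchlorate counter-ion carries a total charge of -1, so each complex ion is 1+.
Ligand charges: 1×ethylenediamine (neutral), 1×acetylacetonato (-1 each), 1×ammine (neutral), 1×isothiocyanato (-1 each); total -2. So Ir + (-2) = 1+, giving Ir = +3.
Ligands are named alphabetically: acetylacetonato before ammine before ethylenediamine before isothiocyanato.

(acetylacetonato)ammine(ethylenediamine)isothiocyanatoiridium(III) perchlorate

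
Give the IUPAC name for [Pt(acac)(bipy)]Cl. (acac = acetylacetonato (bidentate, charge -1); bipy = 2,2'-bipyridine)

The 1 chloride counter-ion carries a total charge of -1, so each complex ion is 1+.
Ligand charges: 1×acetylacetonato (-1 each), 1×2,2'-bipyridine (neutral); total -1. So Pt + (-1) = 1+, giving Pt = +2.
Ligands are named alphabetically: acetylacetonato before bipyridine.

(acetylacetonato)(2,2'-bipyridine)platinum(II) chloride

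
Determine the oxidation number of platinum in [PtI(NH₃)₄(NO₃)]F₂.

+4

2 fluoride outside the brackets (-1 each) → the complex ion is 2+.
Ligand charges: 1×I = -1; 4×NH3 neutral; 1×NO3 = -1; sum -2.
Pt + (-2) = 2+ ⇒ Pt is +4.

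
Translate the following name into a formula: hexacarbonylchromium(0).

[Cr(CO)6]

Ligands: 6 carbonyl (CO, neutral). Ligand charge sum = 0.
With Cr in oxidation state 0, the complex ion is [Cr...].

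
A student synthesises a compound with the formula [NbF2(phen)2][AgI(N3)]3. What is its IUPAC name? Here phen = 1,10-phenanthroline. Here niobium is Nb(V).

Both ions are complex: the cation is named first with the plain metal name, the anion second with the -ate form; each ion's ligands are alphabetised independently.
Nb is given as +5; the cation's ligand charges sum to -2, so the complex cation is 3+.
With 3 anions per cation, each anion must be 3/3 = 1−.
Anion: ligand charges sum to -2; for the ion to be 1−, Ag = +1.

difluorobis(1,10-phenanthroline)niobium(V) azidoiodoargentate(I)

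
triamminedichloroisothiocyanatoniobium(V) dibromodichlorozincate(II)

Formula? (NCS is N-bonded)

[NbCl2(NCS)(NH3)3][ZnBr2Cl2]

Cation [Nb…]: ligand charges -3, Nb(V) ⇒ ion charge 2+.
Anion [Zn…]: ligand charges -4, Zn(II) ⇒ ion charge 2−.
One 2+ cation balances one 2− anion.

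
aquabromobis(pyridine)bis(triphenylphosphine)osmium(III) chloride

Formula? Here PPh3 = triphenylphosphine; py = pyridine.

[OsBr(H2O)(PPh3)2(py)2]Cl2

Ligands: 1 aqua (H2O, neutral), 1 bromo (Br, -1), 2 triphenylphosphine (PPh3, neutral), 2 pyridine (py, neutral). Ligand charge sum = -1.
Charge balance with chloride (-1) requires 1 complex ion per 2 chloride.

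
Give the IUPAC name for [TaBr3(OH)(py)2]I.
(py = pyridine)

tribromohydroxobis(pyridine)tantalum(V) iodide

The 1 iodide counter-ion carries a total charge of -1, so each complex ion is 1+.
Ligand charges: 3×bromo (-1 each), 2×pyridine (neutral), 1×hydroxo (-1 each); total -4. So Ta + (-4) = 1+, giving Ta = +5.
Ligands are named alphabetically: bromo before hydroxo before pyridine.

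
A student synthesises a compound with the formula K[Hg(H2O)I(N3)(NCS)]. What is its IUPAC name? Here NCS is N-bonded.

potassium aquaazidoiodoisothiocyanatomercurate(II)

The 1 potassium counter-ion carries a total charge of +1, so each complex ion is 1−.
Ligand charges: 1×isothiocyanato (-1 each), 1×azido (-1 each), 1×aqua (neutral), 1×iodo (-1 each); total -3. So Hg + (-3) = 1−, giving Hg = +2.
The complex ion is anionic, so mercury takes the -ate form mercurate(II).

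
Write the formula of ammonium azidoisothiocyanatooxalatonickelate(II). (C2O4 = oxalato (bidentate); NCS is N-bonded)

(NH4)2[Ni(C2O4)(N3)(NCS)]

Ligands: 1 oxalato (C2O4, -2), 1 azido (N3, -1), 1 isothiocyanato (NCS, -1). Ligand charge sum = -4.
Charge balance with ammonium (+1) requires 1 complex ion per 2 ammonium.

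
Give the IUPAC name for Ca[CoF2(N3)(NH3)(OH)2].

calcium ammineazidodifluorodihydroxocobaltate(III)

The 1 calcium counter-ion carries a total charge of +2, so each complex ion is 2−.
Ligand charges: 2×hydroxo (-1 each), 2×fluoro (-1 each), 1×ammine (neutral), 1×azido (-1 each); total -5. So Co + (-5) = 2−, giving Co = +3.
Ligands are named alphabetically: ammine before azido before fluoro before hydroxo.
The complex ion is anionic, so cobalt takes the -ate form cobaltate(III).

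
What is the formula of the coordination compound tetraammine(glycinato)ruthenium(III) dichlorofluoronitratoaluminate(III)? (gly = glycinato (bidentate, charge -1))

Cation [Ru…]: ligand charges -1, Ru(III) ⇒ ion charge 2+.
Anion [Al…]: ligand charges -4, Al(III) ⇒ ion charge 1−.
One 2+ cation requires 2 of the 1− anion.

[Ru(gly)(NH3)4][AlCl2F(NO3)]2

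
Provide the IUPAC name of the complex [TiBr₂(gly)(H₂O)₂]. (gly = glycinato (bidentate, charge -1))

diaquadibromo(glycinato)titanium(III)

There is no counter-ion, so the complex is neutral overall.
Ligand charges: 1×glycinato (-1 each), 2×aqua (neutral), 2×bromo (-1 each); total -3. So Ti + (-3) = 0, giving Ti = +3.
Ligands are named alphabetically: aqua before bromo before glycinato.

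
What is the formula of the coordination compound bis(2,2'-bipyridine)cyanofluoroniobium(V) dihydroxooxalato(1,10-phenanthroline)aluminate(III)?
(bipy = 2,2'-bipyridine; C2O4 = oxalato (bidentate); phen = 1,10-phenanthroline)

[Nb(bipy)2(CN)F][Al(C2O4)(OH)2(phen)]3

Cation [Nb…]: ligand charges -2, Nb(V) ⇒ ion charge 3+.
Anion [Al…]: ligand charges -4, Al(III) ⇒ ion charge 1−.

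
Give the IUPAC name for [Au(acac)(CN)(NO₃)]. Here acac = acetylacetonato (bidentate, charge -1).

There is no counter-ion, so the complex is neutral overall.
Ligand charges: 1×cyano (-1 each), 1×acetylacetonato (-1 each), 1×nitrato (-1 each); total -3. So Au + (-3) = 0, giving Au = +3.
Ligands are named alphabetically: acetylacetonato before cyano before nitrato.

(acetylacetonato)cyanonitratogold(III)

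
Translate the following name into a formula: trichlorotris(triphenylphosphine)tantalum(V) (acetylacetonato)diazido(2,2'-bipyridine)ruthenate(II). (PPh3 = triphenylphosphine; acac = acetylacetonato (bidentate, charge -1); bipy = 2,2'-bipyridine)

Cation [Ta…]: ligand charges -3, Ta(V) ⇒ ion charge 2+.
Anion [Ru…]: ligand charges -3, Ru(II) ⇒ ion charge 1−.

[TaCl3(PPh3)3][Ru(acac)(bipy)(N3)2]2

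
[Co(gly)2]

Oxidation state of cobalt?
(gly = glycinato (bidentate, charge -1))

+2

No counter-ion: the bracketed complex is neutral.
Ligand charges: 2×gly = -2; sum -2.
Co + (-2) = 0 ⇒ Co is +2.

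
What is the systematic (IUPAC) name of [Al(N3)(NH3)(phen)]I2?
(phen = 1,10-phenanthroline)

The 2 iodide counter-ions carry a total charge of -2, so each complex ion is 2+.
Ligand charges: 1×azido (-1 each), 1×ammine (neutral), 1×1,10-phenanthroline (neutral); total -1. So Al + (-1) = 2+, giving Al = +3.
Ligands are named alphabetically: ammine before azido before phenanthroline.

ammineazido(1,10-phenanthroline)aluminium(III) iodide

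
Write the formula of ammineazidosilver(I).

Ligands: 1 azido (N3, -1), 1 ammine (NH3, neutral). Ligand charge sum = -1.
With Ag in oxidation state +1, the complex ion is [Ag...].

[Ag(N3)(NH3)]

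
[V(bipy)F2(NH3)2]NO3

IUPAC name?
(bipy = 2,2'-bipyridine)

The 1 nitrate counter-ion carries a total charge of -1, so each complex ion is 1+.
Ligand charges: 2×ammine (neutral), 2×fluoro (-1 each), 1×2,2'-bipyridine (neutral); total -2. So V + (-2) = 1+, giving V = +3.
Ligands are named alphabetically: ammine before bipyridine before fluoro.

diammine(2,2'-bipyridine)difluorovanadium(III) nitrate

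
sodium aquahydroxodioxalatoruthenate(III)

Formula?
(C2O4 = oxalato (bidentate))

Na2[Ru(C2O4)2(H2O)(OH)]

Ligands: 2 oxalato (C2O4, -2), 1 hydroxo (OH, -1), 1 aqua (H2O, neutral). Ligand charge sum = -5.
With Ru in oxidation state +3, the complex ion is [Ru...]^2−.
Charge balance with sodium (+1) requires 1 complex ion per 2 sodium.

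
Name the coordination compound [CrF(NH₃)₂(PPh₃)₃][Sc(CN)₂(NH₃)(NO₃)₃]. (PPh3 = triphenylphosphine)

Both ions are complex: the cation is named first with the plain metal name, the anion second with the -ate form; each ion's ligands are alphabetised independently.
Scandium is always +3 in its complexes; the anion's ligand charges sum to -5, so the complex anion is 2−.
A 1:1 salt means the cation carries the equal and opposite charge, 2+.
Cation: ligand charges sum to -1; for the ion to be 2+, Cr = +3.

diamminefluorotris(triphenylphosphine)chromium(III) amminedicyanotrinitratoscandate(III)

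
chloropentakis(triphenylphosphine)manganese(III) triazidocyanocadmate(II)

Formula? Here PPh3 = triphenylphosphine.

[MnCl(PPh3)5][Cd(CN)(N3)3]

Cation [Mn…]: ligand charges -1, Mn(III) ⇒ ion charge 2+.
Anion [Cd…]: ligand charges -4, Cd(II) ⇒ ion charge 2−.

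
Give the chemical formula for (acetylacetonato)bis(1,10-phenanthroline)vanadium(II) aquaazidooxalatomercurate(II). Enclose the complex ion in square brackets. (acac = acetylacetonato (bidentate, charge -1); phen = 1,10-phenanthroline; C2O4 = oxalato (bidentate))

Cation [V…]: ligand charges -1, V(II) ⇒ ion charge 1+.
Anion [Hg…]: ligand charges -3, Hg(II) ⇒ ion charge 1−.
One 1+ cation balances one 1− anion.

[V(acac)(phen)2][Hg(C2O4)(H2O)(N3)]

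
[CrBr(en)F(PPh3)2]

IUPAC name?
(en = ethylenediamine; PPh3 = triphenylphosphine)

There is no counter-ion, so the complex is neutral overall.
Ligand charges: 1×fluoro (-1 each), 1×ethylenediamine (neutral), 1×bromo (-1 each), 2×triphenylphosphine (neutral); total -2. So Cr + (-2) = 0, giving Cr = +2.
Ligands are named alphabetically: bromo before ethylenediamine before fluoro before triphenylphosphine.

bromo(ethylenediamine)fluorobis(triphenylphosphine)chromium(II)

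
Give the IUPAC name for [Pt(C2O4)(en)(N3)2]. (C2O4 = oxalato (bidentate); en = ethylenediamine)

There is no counter-ion, so the complex is neutral overall.
Ligand charges: 1×oxalato (-2 each), 1×ethylenediamine (neutral), 2×azido (-1 each); total -4. So Pt + (-4) = 0, giving Pt = +4.
Ligands are named alphabetically: azido before ethylenediamine before oxalato.

diazido(ethylenediamine)oxalatoplatinum(IV)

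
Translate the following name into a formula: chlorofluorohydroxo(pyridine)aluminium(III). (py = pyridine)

Ligands: 1 pyridine (py, neutral), 1 chloro (Cl, -1), 1 fluoro (F, -1), 1 hydroxo (OH, -1). Ligand charge sum = -3.
With Al in oxidation state +3, the complex ion is [Al...].

[AlClF(OH)(py)]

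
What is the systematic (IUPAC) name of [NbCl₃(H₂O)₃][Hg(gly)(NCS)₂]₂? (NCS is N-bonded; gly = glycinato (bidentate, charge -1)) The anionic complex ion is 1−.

triaquatrichloroniobium(V) (glycinato)diisothiocyanatomercurate(II)

The complex anion is given as 1−; its ligand charges sum to -3, so Hg = +2.
With 2 anions per cation, the cation must be 2×1 = 2+.
Cation: ligand charges sum to -3; for the ion to be 2+, Nb = +5.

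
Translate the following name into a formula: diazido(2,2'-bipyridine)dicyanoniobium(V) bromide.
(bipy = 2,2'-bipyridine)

[Nb(bipy)(CN)2(N3)2]Br

Ligands: 1 2,2'-bipyridine (bipy, neutral), 2 azido (N3, -1), 2 cyano (CN, -1). Ligand charge sum = -4.
With Nb in oxidation state +5, the complex ion is [Nb...]^1+.
Charge balance with bromide (-1) requires 1 complex ion per 1 bromide.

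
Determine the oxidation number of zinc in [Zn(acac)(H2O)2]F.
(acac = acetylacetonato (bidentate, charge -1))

1 fluoride outside the brackets (-1 each) → the complex ion is 1+.
Ligand charges: 1×acac = -1; 2×H2O neutral; sum -1.
Zn + (-1) = 1+ ⇒ Zn is +2.

+2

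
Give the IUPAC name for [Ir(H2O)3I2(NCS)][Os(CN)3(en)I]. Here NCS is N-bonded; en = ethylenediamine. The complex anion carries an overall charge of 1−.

The complex anion is given as 1−; its ligand charges sum to -4, so Os = +3.
A 1:1 salt means the cation carries the equal and opposite charge, 1+.
Cation: ligand charges sum to -3; for the ion to be 1+, Ir = +4.

triaquadiiodoisothiocyanatoiridium(IV) tricyano(ethylenediamine)iodoosmate(III)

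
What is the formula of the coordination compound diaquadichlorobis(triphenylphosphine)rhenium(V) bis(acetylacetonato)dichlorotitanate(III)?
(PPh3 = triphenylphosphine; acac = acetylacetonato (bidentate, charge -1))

Cation [Re…]: ligand charges -2, Re(V) ⇒ ion charge 3+.
Anion [Ti…]: ligand charges -4, Ti(III) ⇒ ion charge 1−.
One 3+ cation requires 3 of the 1− anion.

[ReCl2(H2O)2(PPh3)2][Ti(acac)2Cl2]3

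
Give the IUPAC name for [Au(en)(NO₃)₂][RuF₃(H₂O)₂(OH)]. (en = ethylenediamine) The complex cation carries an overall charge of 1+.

(ethylenediamine)dinitratogold(III) diaquatrifluorohydroxoruthenate(III)

Both ions are complex: the cation is named first with the plain metal name, the anion second with the -ate form; each ion's ligands are alphabetised independently.
The complex cation is given as 1+; its ligand charges sum to -2, so Au = +3.
A 1:1 salt means the anion carries the equal and opposite charge, 1−.
Anion: ligand charges sum to -4; for the ion to be 1−, Ru = +3.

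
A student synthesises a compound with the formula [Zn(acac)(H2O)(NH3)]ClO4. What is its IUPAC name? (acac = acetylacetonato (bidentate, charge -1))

(acetylacetonato)ammineaquazinc(II) perchlorate

The 1 perchlorate counter-ion carries a total charge of -1, so each complex ion is 1+.
Ligand charges: 1×acetylacetonato (-1 each), 1×aqua (neutral), 1×ammine (neutral); total -1. So Zn + (-1) = 1+, giving Zn = +2.
Ligands are named alphabetically: acetylacetonato before ammine before aqua.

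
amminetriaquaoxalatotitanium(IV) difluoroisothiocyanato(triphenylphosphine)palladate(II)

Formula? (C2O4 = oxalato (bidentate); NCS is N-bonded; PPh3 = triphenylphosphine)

Cation [Ti…]: ligand charges -2, Ti(IV) ⇒ ion charge 2+.
Anion [Pd…]: ligand charges -3, Pd(II) ⇒ ion charge 1−.
One 2+ cation requires 2 of the 1− anion.

[Ti(C2O4)(H2O)3(NH3)][PdF2(NCS)(PPh3)]2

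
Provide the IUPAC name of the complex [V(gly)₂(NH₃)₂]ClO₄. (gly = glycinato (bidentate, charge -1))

The 1 perchlorate counter-ion carries a total charge of -1, so each complex ion is 1+.
Ligand charges: 2×glycinato (-1 each), 2×ammine (neutral); total -2. So V + (-2) = 1+, giving V = +3.
Ligands are named alphabetically: ammine before glycinato.

diamminebis(glycinato)vanadium(III) perchlorate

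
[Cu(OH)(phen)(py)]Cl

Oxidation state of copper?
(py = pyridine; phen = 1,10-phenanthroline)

1 chloride outside the brackets (-1 each) → the complex ion is 1+.
Ligand charges: 1×py neutral; 1×phen neutral; 1×OH = -1; sum -1.
Cu + (-1) = 1+ ⇒ Cu is +2.

+2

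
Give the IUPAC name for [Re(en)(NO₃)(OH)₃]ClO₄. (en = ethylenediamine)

(ethylenediamine)trihydroxonitratorhenium(V) perchlorate

The 1 perchlorate counter-ion carries a total charge of -1, so each complex ion is 1+.
Ligand charges: 1×ethylenediamine (neutral), 3×hydroxo (-1 each), 1×nitrato (-1 each); total -4. So Re + (-4) = 1+, giving Re = +5.
Ligands are named alphabetically: ethylenediamine before hydroxo before nitrato.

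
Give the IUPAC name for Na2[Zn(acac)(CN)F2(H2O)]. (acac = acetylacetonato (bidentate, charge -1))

sodium (acetylacetonato)aquacyanodifluorozincate(II)

The 2 sodium counter-ions carry a total charge of +2, so each complex ion is 2−.
Ligand charges: 1×aqua (neutral), 2×fluoro (-1 each), 1×cyano (-1 each), 1×acetylacetonato (-1 each); total -4. So Zn + (-4) = 2−, giving Zn = +2.
The complex ion is anionic, so zinc takes the -ate form zincate(II).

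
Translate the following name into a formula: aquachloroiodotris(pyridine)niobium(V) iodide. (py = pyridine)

Ligands: 1 chloro (Cl, -1), 3 pyridine (py, neutral), 1 aqua (H2O, neutral), 1 iodo (I, -1). Ligand charge sum = -2.
With Nb in oxidation state +5, the complex ion is [Nb...]^3+.
Charge balance with iodide (-1) requires 1 complex ion per 3 iodide.

[NbCl(H2O)I(py)3]I3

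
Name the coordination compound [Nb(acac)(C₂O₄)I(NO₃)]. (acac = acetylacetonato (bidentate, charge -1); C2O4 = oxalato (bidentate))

There is no counter-ion, so the complex is neutral overall.
Ligand charges: 1×iodo (-1 each), 1×nitrato (-1 each), 1×acetylacetonato (-1 each), 1×oxalato (-2 each); total -5. So Nb + (-5) = 0, giving Nb = +5.
Ligands are named alphabetically: acetylacetonato before iodo before nitrato before oxalato.

(acetylacetonato)iodonitratooxalatoniobium(V)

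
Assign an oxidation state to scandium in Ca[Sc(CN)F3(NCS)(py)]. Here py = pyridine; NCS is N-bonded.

+3

1 calcium outside the brackets (+2 each) → the complex ion is 2−.
Ligand charges: 3×F = -3; 1×CN = -1; 1×py neutral; 1×NCS = -1; sum -5.
Sc + (-5) = 2− ⇒ Sc is +3.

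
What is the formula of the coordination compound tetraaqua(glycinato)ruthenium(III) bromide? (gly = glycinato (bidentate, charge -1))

Ligands: 1 glycinato (gly, -1), 4 aqua (H2O, neutral). Ligand charge sum = -1.
Charge balance with bromide (-1) requires 1 complex ion per 2 bromide.

[Ru(gly)(H2O)4]Br2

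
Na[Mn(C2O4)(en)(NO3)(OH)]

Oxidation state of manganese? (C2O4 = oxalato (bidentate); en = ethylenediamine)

1 sodium outside the brackets (+1 each) → the complex ion is 1−.
Ligand charges: 1×C2O4 = -2; 1×OH = -1; 1×en neutral; 1×NO3 = -1; sum -4.
Mn + (-4) = 1− ⇒ Mn is +3.

+3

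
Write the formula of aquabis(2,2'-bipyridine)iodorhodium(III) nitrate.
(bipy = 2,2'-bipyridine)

[Rh(bipy)2(H2O)I](NO3)2

Ligands: 1 aqua (H2O, neutral), 2 2,2'-bipyridine (bipy, neutral), 1 iodo (I, -1). Ligand charge sum = -1.
With Rh in oxidation state +3, the complex ion is [Rh...]^2+.
Charge balance with nitrate (-1) requires 1 complex ion per 2 nitrate.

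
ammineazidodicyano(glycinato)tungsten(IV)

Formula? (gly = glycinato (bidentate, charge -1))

Ligands: 1 azido (N3, -1), 1 ammine (NH3, neutral), 2 cyano (CN, -1), 1 glycinato (gly, -1). Ligand charge sum = -4.
With W in oxidation state +4, the complex ion is [W...].

[W(CN)2(gly)(N3)(NH3)]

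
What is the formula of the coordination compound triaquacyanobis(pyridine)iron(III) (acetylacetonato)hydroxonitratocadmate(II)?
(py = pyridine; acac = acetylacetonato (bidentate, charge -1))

[Fe(CN)(H2O)3(py)2][Cd(acac)(NO3)(OH)]2

Cation [Fe…]: ligand charges -1, Fe(III) ⇒ ion charge 2+.
Anion [Cd…]: ligand charges -3, Cd(II) ⇒ ion charge 1−.
One 2+ cation requires 2 of the 1− anion.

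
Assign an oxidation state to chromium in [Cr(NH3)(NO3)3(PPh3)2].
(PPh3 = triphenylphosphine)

No counter-ion: the bracketed complex is neutral.
Ligand charges: 3×NO3 = -3; 2×PPh3 neutral; 1×NH3 neutral; sum -3.
Cr + (-3) = 0 ⇒ Cr is +3.

+3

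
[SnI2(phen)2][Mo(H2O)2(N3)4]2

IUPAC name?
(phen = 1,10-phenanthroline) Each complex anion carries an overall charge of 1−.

diiodobis(1,10-phenanthroline)tin(IV) diaquatetraazidomolybdate(III)

Both ions are complex: the cation is named first with the plain metal name, the anion second with the -ate form; each ion's ligands are alphabetised independently.
The complex anion is given as 1−; its ligand charges sum to -4, so Mo = +3.
With 2 anions per cation, the cation must be 2×1 = 2+.
Cation: ligand charges sum to -2; for the ion to be 2+, Sn = +4.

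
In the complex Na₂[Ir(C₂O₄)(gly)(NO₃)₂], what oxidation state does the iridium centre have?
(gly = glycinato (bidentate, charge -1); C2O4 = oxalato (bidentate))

+3

2 sodium outside the brackets (+1 each) → the complex ion is 2−.
Ligand charges: 2×NO3 = -2; 1×gly = -1; 1×C2O4 = -2; sum -5.
Ir + (-5) = 2− ⇒ Ir is +3.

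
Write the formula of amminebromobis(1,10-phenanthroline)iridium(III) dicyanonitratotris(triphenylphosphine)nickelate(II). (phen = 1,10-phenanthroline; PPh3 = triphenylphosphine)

[IrBr(NH3)(phen)2][Ni(CN)2(NO3)(PPh3)3]2

Cation [Ir…]: ligand charges -1, Ir(III) ⇒ ion charge 2+.
Anion [Ni…]: ligand charges -3, Ni(II) ⇒ ion charge 1−.
One 2+ cation requires 2 of the 1− anion.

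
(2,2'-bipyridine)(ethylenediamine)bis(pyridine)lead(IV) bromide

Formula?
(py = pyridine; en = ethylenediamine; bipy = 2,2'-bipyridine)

Ligands: 2 pyridine (py, neutral), 1 ethylenediamine (en, neutral), 1 2,2'-bipyridine (bipy, neutral). Ligand charge sum = 0.
Charge balance with bromide (-1) requires 1 complex ion per 4 bromide.

[Pb(bipy)(en)(py)2]Br4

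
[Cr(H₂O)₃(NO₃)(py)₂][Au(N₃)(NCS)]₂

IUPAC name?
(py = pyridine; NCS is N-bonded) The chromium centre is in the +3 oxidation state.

Cr is given as +3; the cation's ligand charges sum to -1, so the complex cation is 2+.
With 2 anions per cation, each anion must be 2/2 = 1−.
Anion: ligand charges sum to -2; for the ion to be 1−, Au = +1.

triaquanitratobis(pyridine)chromium(III) azidoisothiocyanatoaurate(I)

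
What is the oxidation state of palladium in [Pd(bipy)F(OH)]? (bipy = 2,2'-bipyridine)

No counter-ion: the bracketed complex is neutral.
Ligand charges: 1×bipy neutral; 1×OH = -1; 1×F = -1; sum -2.
Pd + (-2) = 0 ⇒ Pd is +2.

+2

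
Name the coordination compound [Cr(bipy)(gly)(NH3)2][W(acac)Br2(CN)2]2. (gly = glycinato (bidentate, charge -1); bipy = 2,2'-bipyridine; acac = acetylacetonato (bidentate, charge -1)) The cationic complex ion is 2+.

diammine(2,2'-bipyridine)(glycinato)chromium(III) (acetylacetonato)dibromodicyanotungstate(IV)

The complex cation is given as 2+; its ligand charges sum to -1, so Cr = +3.
With 2 anions per cation, each anion must be 2/2 = 1−.
Anion: ligand charges sum to -5; for the ion to be 1−, W = +4.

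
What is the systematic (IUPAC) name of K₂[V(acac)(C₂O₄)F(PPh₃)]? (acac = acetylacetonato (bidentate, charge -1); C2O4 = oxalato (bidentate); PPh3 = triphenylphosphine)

The 2 potassium counter-ions carry a total charge of +2, so each complex ion is 2−.
Ligand charges: 1×acetylacetonato (-1 each), 1×oxalato (-2 each), 1×fluoro (-1 each), 1×triphenylphosphine (neutral); total -4. So V + (-4) = 2−, giving V = +2.
Ligands are named alphabetically: acetylacetonato before fluoro before oxalato before triphenylphosphine.
The complex ion is anionic, so vanadium takes the -ate form vanadate(II).

potassium (acetylacetonato)fluorooxalato(triphenylphosphine)vanadate(II)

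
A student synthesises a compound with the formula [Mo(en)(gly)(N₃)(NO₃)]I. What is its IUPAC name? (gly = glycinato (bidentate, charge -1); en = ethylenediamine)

The 1 iodide counter-ion carries a total charge of -1, so each complex ion is 1+.
Ligand charges: 1×azido (-1 each), 1×glycinato (-1 each), 1×nitrato (-1 each), 1×ethylenediamine (neutral); total -3. So Mo + (-3) = 1+, giving Mo = +4.
Ligands are named alphabetically: azido before ethylenediamine before glycinato before nitrato.

azido(ethylenediamine)(glycinato)nitratomolybdenum(IV) iodide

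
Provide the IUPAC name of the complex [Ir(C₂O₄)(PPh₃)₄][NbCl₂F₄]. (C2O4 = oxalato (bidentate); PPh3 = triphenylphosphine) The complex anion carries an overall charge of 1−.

Both ions are complex: the cation is named first with the plain metal name, the anion second with the -ate form; each ion's ligands are alphabetised independently.
The complex anion is given as 1−; its ligand charges sum to -6, so Nb = +5.
A 1:1 salt means the cation carries the equal and opposite charge, 1+.
Cation: ligand charges sum to -2; for the ion to be 1+, Ir = +3.

oxalatotetrakis(triphenylphosphine)iridium(III) dichlorotetrafluoroniobate(V)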